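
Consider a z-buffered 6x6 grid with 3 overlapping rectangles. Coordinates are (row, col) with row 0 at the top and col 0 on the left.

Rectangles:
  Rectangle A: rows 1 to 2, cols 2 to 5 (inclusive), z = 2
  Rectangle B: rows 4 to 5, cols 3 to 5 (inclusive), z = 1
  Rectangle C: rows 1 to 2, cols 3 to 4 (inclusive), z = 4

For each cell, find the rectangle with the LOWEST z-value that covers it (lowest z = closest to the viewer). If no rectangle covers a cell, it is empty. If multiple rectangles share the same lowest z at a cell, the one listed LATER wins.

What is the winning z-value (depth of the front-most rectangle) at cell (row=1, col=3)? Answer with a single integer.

Answer: 2

Derivation:
Check cell (1,3):
  A: rows 1-2 cols 2-5 z=2 -> covers; best now A (z=2)
  B: rows 4-5 cols 3-5 -> outside (row miss)
  C: rows 1-2 cols 3-4 z=4 -> covers; best now A (z=2)
Winner: A at z=2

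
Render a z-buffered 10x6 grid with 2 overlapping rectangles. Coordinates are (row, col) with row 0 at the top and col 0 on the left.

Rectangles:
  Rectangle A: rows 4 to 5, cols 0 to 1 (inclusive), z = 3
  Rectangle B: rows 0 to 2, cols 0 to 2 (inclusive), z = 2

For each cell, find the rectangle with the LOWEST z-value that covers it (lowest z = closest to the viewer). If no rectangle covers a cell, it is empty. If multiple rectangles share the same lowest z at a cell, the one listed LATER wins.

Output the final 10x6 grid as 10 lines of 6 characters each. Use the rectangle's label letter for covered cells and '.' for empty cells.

BBB...
BBB...
BBB...
......
AA....
AA....
......
......
......
......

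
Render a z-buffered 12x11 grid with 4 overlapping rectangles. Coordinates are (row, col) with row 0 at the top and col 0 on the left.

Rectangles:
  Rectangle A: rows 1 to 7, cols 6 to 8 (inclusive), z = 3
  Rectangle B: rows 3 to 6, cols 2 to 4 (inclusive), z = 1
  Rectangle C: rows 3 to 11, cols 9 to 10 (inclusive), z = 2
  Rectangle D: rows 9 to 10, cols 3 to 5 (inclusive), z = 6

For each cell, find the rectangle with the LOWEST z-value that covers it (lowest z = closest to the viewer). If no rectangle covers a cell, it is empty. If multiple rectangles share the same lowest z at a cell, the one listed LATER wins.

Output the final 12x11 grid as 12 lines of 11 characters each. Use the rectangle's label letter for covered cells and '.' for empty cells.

...........
......AAA..
......AAA..
..BBB.AAACC
..BBB.AAACC
..BBB.AAACC
..BBB.AAACC
......AAACC
.........CC
...DDD...CC
...DDD...CC
.........CC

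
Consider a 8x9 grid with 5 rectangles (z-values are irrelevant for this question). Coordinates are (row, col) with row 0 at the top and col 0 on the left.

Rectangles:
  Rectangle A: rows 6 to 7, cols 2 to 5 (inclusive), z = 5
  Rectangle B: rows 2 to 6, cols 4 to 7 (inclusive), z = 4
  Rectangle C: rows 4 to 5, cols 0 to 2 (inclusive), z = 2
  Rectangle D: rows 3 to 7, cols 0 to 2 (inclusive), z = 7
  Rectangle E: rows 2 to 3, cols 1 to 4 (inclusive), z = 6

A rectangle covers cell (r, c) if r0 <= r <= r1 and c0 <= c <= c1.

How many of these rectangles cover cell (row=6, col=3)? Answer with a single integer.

Check cell (6,3):
  A: rows 6-7 cols 2-5 -> covers
  B: rows 2-6 cols 4-7 -> outside (col miss)
  C: rows 4-5 cols 0-2 -> outside (row miss)
  D: rows 3-7 cols 0-2 -> outside (col miss)
  E: rows 2-3 cols 1-4 -> outside (row miss)
Count covering = 1

Answer: 1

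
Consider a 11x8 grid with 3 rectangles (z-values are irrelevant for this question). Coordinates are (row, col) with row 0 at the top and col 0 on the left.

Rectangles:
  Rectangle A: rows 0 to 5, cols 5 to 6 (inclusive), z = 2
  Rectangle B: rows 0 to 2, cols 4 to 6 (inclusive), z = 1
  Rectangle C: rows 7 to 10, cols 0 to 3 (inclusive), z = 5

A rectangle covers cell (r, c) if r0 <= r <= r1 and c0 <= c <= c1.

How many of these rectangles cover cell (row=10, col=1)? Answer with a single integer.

Check cell (10,1):
  A: rows 0-5 cols 5-6 -> outside (row miss)
  B: rows 0-2 cols 4-6 -> outside (row miss)
  C: rows 7-10 cols 0-3 -> covers
Count covering = 1

Answer: 1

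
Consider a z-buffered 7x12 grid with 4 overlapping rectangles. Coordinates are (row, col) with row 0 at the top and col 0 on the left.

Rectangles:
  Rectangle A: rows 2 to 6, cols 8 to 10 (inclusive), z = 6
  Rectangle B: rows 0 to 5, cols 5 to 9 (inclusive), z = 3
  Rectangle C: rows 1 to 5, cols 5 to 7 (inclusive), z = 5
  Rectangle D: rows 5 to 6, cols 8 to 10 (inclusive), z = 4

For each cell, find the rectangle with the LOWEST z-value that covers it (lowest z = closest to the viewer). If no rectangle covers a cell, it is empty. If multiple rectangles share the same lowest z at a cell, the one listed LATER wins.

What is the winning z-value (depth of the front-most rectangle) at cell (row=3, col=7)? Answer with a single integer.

Answer: 3

Derivation:
Check cell (3,7):
  A: rows 2-6 cols 8-10 -> outside (col miss)
  B: rows 0-5 cols 5-9 z=3 -> covers; best now B (z=3)
  C: rows 1-5 cols 5-7 z=5 -> covers; best now B (z=3)
  D: rows 5-6 cols 8-10 -> outside (row miss)
Winner: B at z=3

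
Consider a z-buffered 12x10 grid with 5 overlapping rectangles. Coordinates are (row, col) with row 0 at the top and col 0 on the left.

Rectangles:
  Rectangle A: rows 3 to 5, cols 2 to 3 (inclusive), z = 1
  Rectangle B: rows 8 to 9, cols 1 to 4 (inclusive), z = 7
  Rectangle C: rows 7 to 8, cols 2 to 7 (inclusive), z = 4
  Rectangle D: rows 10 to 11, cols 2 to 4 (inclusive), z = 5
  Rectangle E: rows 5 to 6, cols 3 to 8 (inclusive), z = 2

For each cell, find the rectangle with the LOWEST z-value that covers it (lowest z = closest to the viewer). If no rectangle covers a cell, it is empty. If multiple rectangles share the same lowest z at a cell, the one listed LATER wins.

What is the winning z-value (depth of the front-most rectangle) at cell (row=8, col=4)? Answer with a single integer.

Check cell (8,4):
  A: rows 3-5 cols 2-3 -> outside (row miss)
  B: rows 8-9 cols 1-4 z=7 -> covers; best now B (z=7)
  C: rows 7-8 cols 2-7 z=4 -> covers; best now C (z=4)
  D: rows 10-11 cols 2-4 -> outside (row miss)
  E: rows 5-6 cols 3-8 -> outside (row miss)
Winner: C at z=4

Answer: 4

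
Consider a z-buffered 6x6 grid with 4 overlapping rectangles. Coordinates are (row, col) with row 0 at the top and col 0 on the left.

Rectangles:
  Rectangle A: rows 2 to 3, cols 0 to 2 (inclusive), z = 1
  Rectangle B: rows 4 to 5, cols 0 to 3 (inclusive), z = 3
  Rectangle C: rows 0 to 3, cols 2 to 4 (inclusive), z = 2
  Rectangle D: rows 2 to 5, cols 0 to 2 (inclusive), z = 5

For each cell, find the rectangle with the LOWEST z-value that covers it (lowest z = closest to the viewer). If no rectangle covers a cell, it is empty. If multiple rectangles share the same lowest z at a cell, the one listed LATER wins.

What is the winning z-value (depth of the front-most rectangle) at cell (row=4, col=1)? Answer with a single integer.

Check cell (4,1):
  A: rows 2-3 cols 0-2 -> outside (row miss)
  B: rows 4-5 cols 0-3 z=3 -> covers; best now B (z=3)
  C: rows 0-3 cols 2-4 -> outside (row miss)
  D: rows 2-5 cols 0-2 z=5 -> covers; best now B (z=3)
Winner: B at z=3

Answer: 3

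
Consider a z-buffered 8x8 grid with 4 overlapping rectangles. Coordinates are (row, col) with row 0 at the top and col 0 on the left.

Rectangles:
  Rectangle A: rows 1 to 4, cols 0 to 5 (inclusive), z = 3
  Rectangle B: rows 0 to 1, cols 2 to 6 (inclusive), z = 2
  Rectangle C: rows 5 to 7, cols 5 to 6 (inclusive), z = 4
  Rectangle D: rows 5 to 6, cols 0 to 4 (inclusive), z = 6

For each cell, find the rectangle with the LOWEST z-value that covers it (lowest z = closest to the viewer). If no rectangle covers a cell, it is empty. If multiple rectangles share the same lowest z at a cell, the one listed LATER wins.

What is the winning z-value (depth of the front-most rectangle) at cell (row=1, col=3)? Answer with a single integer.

Answer: 2

Derivation:
Check cell (1,3):
  A: rows 1-4 cols 0-5 z=3 -> covers; best now A (z=3)
  B: rows 0-1 cols 2-6 z=2 -> covers; best now B (z=2)
  C: rows 5-7 cols 5-6 -> outside (row miss)
  D: rows 5-6 cols 0-4 -> outside (row miss)
Winner: B at z=2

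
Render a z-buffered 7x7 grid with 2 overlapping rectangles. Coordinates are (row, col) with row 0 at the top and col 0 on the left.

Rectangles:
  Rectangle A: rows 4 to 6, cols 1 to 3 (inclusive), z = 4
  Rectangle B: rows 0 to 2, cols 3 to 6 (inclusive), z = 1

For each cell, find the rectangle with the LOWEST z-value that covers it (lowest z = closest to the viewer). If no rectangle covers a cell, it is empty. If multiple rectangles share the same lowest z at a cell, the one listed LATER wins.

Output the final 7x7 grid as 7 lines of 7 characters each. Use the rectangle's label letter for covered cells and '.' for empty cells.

...BBBB
...BBBB
...BBBB
.......
.AAA...
.AAA...
.AAA...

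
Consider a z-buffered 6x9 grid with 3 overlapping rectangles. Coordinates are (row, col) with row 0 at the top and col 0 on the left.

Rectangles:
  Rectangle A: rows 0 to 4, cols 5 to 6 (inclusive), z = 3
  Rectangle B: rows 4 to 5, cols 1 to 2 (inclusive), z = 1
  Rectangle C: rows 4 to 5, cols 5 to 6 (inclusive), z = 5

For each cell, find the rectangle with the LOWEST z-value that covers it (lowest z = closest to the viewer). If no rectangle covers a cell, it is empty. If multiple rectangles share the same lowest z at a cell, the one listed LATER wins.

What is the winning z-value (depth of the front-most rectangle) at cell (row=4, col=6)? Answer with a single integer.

Answer: 3

Derivation:
Check cell (4,6):
  A: rows 0-4 cols 5-6 z=3 -> covers; best now A (z=3)
  B: rows 4-5 cols 1-2 -> outside (col miss)
  C: rows 4-5 cols 5-6 z=5 -> covers; best now A (z=3)
Winner: A at z=3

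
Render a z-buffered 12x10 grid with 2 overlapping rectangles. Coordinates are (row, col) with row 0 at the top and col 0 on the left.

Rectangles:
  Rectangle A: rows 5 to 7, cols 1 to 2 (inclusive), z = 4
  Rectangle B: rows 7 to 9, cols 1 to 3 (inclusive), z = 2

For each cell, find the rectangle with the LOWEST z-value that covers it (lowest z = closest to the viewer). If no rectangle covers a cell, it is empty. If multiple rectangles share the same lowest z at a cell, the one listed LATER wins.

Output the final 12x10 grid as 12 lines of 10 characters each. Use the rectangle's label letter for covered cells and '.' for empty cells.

..........
..........
..........
..........
..........
.AA.......
.AA.......
.BBB......
.BBB......
.BBB......
..........
..........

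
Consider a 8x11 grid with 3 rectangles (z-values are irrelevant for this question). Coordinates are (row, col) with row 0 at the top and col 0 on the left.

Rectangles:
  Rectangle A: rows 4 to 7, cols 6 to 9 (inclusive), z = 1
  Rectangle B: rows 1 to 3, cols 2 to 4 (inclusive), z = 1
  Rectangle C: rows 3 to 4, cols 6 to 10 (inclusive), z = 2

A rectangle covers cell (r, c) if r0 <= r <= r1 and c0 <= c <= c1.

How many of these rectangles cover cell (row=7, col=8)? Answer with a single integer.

Answer: 1

Derivation:
Check cell (7,8):
  A: rows 4-7 cols 6-9 -> covers
  B: rows 1-3 cols 2-4 -> outside (row miss)
  C: rows 3-4 cols 6-10 -> outside (row miss)
Count covering = 1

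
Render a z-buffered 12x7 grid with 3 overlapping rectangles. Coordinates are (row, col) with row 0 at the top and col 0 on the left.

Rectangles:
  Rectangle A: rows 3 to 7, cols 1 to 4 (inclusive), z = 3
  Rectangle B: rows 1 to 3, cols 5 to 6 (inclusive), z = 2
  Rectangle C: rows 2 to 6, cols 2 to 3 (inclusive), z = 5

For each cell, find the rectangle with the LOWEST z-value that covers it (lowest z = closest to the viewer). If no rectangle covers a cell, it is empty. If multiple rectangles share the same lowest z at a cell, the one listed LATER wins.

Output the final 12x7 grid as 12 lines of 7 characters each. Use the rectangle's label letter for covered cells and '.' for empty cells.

.......
.....BB
..CC.BB
.AAAABB
.AAAA..
.AAAA..
.AAAA..
.AAAA..
.......
.......
.......
.......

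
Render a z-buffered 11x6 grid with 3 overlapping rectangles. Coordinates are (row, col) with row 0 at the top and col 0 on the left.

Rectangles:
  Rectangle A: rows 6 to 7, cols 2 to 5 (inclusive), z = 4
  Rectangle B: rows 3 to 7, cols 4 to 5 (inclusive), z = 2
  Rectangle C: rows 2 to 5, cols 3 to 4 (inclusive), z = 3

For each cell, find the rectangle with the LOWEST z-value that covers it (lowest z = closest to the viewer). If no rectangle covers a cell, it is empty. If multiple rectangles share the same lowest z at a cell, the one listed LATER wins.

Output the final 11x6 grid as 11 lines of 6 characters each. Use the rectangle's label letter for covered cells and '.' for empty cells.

......
......
...CC.
...CBB
...CBB
...CBB
..AABB
..AABB
......
......
......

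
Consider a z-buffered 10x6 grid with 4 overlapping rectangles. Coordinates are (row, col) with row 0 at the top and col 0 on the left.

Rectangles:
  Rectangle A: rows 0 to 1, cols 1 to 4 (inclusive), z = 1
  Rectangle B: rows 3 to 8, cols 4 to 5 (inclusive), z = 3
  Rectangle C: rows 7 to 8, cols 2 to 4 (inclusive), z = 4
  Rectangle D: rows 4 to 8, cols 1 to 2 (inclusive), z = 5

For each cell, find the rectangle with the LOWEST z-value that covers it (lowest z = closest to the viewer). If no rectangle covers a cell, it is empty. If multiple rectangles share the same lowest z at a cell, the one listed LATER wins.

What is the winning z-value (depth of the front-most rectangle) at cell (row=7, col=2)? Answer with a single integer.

Answer: 4

Derivation:
Check cell (7,2):
  A: rows 0-1 cols 1-4 -> outside (row miss)
  B: rows 3-8 cols 4-5 -> outside (col miss)
  C: rows 7-8 cols 2-4 z=4 -> covers; best now C (z=4)
  D: rows 4-8 cols 1-2 z=5 -> covers; best now C (z=4)
Winner: C at z=4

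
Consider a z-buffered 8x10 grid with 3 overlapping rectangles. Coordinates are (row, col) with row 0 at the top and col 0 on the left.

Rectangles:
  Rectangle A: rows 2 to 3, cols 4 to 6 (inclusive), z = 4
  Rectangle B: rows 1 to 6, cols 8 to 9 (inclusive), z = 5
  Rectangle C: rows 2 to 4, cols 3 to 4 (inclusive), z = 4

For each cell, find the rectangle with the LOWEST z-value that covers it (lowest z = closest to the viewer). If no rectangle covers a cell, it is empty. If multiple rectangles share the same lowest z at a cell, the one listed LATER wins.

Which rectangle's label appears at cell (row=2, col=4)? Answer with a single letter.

Check cell (2,4):
  A: rows 2-3 cols 4-6 z=4 -> covers; best now A (z=4)
  B: rows 1-6 cols 8-9 -> outside (col miss)
  C: rows 2-4 cols 3-4 z=4 -> covers; best now C (z=4)
Winner: C at z=4

Answer: C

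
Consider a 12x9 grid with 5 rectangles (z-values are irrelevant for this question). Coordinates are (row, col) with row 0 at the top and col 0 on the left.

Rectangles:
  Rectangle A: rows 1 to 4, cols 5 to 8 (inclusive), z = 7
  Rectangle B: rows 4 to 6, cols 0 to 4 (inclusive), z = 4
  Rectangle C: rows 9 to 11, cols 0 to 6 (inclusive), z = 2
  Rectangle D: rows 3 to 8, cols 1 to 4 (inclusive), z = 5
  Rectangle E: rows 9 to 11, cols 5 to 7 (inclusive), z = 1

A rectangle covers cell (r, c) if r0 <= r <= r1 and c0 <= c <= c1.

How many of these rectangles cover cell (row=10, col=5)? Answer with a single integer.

Answer: 2

Derivation:
Check cell (10,5):
  A: rows 1-4 cols 5-8 -> outside (row miss)
  B: rows 4-6 cols 0-4 -> outside (row miss)
  C: rows 9-11 cols 0-6 -> covers
  D: rows 3-8 cols 1-4 -> outside (row miss)
  E: rows 9-11 cols 5-7 -> covers
Count covering = 2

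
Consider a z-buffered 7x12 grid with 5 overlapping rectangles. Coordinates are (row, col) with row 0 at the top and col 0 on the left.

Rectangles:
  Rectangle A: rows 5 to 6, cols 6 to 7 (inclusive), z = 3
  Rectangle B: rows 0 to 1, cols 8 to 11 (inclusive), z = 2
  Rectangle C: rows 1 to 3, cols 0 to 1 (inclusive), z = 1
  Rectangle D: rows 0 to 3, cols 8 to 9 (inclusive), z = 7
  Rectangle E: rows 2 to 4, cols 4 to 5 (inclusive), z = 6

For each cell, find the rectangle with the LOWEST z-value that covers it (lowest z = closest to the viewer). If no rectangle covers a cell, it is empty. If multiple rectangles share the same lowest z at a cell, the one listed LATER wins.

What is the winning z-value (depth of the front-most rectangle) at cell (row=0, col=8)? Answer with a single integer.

Answer: 2

Derivation:
Check cell (0,8):
  A: rows 5-6 cols 6-7 -> outside (row miss)
  B: rows 0-1 cols 8-11 z=2 -> covers; best now B (z=2)
  C: rows 1-3 cols 0-1 -> outside (row miss)
  D: rows 0-3 cols 8-9 z=7 -> covers; best now B (z=2)
  E: rows 2-4 cols 4-5 -> outside (row miss)
Winner: B at z=2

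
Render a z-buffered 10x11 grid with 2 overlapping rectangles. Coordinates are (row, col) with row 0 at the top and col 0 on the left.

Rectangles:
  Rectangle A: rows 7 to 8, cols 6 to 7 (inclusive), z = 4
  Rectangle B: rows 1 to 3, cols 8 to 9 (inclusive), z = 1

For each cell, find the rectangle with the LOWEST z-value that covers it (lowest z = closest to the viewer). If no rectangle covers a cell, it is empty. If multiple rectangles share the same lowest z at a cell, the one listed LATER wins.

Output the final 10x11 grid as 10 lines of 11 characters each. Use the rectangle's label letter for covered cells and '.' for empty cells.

...........
........BB.
........BB.
........BB.
...........
...........
...........
......AA...
......AA...
...........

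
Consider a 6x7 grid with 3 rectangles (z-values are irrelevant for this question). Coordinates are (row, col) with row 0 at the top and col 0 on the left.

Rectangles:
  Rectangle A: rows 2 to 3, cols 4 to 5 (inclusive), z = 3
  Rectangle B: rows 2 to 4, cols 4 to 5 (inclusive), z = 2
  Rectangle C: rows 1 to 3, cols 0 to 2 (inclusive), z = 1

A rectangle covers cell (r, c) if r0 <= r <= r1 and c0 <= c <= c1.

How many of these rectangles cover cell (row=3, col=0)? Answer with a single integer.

Answer: 1

Derivation:
Check cell (3,0):
  A: rows 2-3 cols 4-5 -> outside (col miss)
  B: rows 2-4 cols 4-5 -> outside (col miss)
  C: rows 1-3 cols 0-2 -> covers
Count covering = 1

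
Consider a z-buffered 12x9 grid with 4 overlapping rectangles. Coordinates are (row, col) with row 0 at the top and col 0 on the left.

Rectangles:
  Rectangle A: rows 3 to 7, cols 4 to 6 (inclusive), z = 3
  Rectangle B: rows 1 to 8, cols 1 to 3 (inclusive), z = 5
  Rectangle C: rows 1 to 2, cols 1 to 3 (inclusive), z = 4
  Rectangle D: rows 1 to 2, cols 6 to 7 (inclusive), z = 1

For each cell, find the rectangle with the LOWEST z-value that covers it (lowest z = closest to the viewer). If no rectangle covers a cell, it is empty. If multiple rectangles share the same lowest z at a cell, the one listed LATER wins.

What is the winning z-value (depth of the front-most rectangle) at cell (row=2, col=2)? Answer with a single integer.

Check cell (2,2):
  A: rows 3-7 cols 4-6 -> outside (row miss)
  B: rows 1-8 cols 1-3 z=5 -> covers; best now B (z=5)
  C: rows 1-2 cols 1-3 z=4 -> covers; best now C (z=4)
  D: rows 1-2 cols 6-7 -> outside (col miss)
Winner: C at z=4

Answer: 4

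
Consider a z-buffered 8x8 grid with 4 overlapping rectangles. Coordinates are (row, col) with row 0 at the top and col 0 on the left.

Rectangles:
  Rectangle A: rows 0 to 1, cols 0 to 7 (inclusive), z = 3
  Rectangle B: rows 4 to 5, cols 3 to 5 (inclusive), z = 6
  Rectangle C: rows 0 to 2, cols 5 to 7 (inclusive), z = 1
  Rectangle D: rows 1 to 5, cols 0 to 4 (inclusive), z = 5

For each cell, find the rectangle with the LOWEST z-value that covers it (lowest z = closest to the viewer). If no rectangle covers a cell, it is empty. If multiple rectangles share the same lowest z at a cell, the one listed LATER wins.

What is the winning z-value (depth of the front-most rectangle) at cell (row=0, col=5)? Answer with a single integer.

Check cell (0,5):
  A: rows 0-1 cols 0-7 z=3 -> covers; best now A (z=3)
  B: rows 4-5 cols 3-5 -> outside (row miss)
  C: rows 0-2 cols 5-7 z=1 -> covers; best now C (z=1)
  D: rows 1-5 cols 0-4 -> outside (row miss)
Winner: C at z=1

Answer: 1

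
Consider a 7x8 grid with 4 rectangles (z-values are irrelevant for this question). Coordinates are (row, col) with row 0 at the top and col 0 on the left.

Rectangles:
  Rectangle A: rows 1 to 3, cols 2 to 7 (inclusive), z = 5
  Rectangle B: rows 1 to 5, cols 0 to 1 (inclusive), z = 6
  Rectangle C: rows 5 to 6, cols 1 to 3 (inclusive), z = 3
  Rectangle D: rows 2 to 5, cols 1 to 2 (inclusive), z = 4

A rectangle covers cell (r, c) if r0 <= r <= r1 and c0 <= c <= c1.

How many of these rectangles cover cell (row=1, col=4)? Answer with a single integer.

Answer: 1

Derivation:
Check cell (1,4):
  A: rows 1-3 cols 2-7 -> covers
  B: rows 1-5 cols 0-1 -> outside (col miss)
  C: rows 5-6 cols 1-3 -> outside (row miss)
  D: rows 2-5 cols 1-2 -> outside (row miss)
Count covering = 1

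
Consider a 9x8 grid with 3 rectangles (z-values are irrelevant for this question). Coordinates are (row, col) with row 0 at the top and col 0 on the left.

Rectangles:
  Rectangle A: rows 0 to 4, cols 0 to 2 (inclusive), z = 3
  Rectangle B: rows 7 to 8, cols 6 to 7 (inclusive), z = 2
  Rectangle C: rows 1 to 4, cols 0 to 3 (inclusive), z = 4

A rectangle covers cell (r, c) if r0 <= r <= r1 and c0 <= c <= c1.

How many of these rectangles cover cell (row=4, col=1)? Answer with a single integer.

Answer: 2

Derivation:
Check cell (4,1):
  A: rows 0-4 cols 0-2 -> covers
  B: rows 7-8 cols 6-7 -> outside (row miss)
  C: rows 1-4 cols 0-3 -> covers
Count covering = 2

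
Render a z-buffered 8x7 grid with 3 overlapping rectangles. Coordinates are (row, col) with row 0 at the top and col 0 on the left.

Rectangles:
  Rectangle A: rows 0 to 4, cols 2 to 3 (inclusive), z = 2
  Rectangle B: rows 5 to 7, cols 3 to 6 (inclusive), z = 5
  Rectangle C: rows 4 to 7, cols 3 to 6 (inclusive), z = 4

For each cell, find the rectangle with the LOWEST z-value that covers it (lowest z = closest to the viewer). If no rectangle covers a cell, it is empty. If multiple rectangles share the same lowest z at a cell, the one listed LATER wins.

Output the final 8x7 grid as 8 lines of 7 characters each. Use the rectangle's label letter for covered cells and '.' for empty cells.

..AA...
..AA...
..AA...
..AA...
..AACCC
...CCCC
...CCCC
...CCCC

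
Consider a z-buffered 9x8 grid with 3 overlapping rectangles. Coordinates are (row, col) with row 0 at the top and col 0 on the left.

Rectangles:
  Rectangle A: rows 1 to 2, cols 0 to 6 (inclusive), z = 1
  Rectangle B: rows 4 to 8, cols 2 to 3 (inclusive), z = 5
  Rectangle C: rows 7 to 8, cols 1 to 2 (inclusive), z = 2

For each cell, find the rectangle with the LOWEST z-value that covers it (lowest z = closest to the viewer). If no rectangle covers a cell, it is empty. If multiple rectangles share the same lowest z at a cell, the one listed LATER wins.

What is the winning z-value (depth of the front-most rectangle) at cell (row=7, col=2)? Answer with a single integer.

Check cell (7,2):
  A: rows 1-2 cols 0-6 -> outside (row miss)
  B: rows 4-8 cols 2-3 z=5 -> covers; best now B (z=5)
  C: rows 7-8 cols 1-2 z=2 -> covers; best now C (z=2)
Winner: C at z=2

Answer: 2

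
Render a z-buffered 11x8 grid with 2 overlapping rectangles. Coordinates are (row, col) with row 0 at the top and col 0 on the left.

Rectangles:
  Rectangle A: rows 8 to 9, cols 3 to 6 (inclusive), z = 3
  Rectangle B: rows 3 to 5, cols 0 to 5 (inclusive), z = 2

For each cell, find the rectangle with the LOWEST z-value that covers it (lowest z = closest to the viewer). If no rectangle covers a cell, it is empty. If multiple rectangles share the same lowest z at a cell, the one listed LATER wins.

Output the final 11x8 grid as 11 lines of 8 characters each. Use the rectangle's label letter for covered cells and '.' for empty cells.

........
........
........
BBBBBB..
BBBBBB..
BBBBBB..
........
........
...AAAA.
...AAAA.
........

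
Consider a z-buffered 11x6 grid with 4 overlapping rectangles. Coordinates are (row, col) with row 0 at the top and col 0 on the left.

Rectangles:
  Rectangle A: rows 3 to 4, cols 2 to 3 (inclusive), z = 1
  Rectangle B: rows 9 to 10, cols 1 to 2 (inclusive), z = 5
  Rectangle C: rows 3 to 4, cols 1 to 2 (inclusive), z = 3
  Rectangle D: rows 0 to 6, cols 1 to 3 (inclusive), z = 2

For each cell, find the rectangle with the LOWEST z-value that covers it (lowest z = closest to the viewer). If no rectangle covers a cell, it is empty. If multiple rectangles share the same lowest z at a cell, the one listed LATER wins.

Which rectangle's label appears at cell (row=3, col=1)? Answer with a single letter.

Check cell (3,1):
  A: rows 3-4 cols 2-3 -> outside (col miss)
  B: rows 9-10 cols 1-2 -> outside (row miss)
  C: rows 3-4 cols 1-2 z=3 -> covers; best now C (z=3)
  D: rows 0-6 cols 1-3 z=2 -> covers; best now D (z=2)
Winner: D at z=2

Answer: D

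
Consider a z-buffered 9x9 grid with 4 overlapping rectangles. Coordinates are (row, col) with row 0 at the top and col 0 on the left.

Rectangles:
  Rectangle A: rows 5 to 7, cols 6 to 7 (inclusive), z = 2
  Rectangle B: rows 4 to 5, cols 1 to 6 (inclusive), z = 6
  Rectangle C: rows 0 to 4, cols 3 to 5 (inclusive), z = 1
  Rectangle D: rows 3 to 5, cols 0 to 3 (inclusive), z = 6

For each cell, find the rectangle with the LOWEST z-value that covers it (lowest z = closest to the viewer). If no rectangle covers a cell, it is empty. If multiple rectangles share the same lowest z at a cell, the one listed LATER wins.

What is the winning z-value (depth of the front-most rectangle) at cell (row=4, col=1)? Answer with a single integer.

Answer: 6

Derivation:
Check cell (4,1):
  A: rows 5-7 cols 6-7 -> outside (row miss)
  B: rows 4-5 cols 1-6 z=6 -> covers; best now B (z=6)
  C: rows 0-4 cols 3-5 -> outside (col miss)
  D: rows 3-5 cols 0-3 z=6 -> covers; best now D (z=6)
Winner: D at z=6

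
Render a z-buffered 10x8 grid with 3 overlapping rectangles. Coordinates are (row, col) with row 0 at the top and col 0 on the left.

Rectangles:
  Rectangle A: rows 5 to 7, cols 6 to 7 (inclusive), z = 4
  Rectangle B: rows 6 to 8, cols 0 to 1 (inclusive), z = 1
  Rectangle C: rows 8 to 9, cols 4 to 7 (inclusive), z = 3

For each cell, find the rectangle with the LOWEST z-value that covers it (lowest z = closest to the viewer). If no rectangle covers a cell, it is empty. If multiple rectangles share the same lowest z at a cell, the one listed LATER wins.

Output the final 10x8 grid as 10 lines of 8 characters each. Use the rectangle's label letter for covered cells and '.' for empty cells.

........
........
........
........
........
......AA
BB....AA
BB....AA
BB..CCCC
....CCCC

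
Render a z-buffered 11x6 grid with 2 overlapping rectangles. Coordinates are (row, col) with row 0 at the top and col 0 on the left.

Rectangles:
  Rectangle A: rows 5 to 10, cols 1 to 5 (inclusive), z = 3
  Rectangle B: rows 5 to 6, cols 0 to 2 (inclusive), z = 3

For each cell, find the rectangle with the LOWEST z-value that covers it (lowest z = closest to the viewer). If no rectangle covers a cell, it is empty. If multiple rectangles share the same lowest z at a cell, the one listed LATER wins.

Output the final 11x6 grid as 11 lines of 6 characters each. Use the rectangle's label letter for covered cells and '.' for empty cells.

......
......
......
......
......
BBBAAA
BBBAAA
.AAAAA
.AAAAA
.AAAAA
.AAAAA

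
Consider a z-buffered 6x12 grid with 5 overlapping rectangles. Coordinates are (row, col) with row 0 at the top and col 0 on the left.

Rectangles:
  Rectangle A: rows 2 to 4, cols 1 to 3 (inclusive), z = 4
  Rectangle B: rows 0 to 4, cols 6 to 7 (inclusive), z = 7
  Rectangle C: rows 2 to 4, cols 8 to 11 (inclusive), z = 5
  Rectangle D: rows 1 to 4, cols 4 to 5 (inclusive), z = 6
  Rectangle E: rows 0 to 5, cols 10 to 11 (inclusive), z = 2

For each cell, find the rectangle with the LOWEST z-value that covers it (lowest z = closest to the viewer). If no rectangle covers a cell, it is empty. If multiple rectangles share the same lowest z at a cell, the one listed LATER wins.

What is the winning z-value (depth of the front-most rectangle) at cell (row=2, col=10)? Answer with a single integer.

Check cell (2,10):
  A: rows 2-4 cols 1-3 -> outside (col miss)
  B: rows 0-4 cols 6-7 -> outside (col miss)
  C: rows 2-4 cols 8-11 z=5 -> covers; best now C (z=5)
  D: rows 1-4 cols 4-5 -> outside (col miss)
  E: rows 0-5 cols 10-11 z=2 -> covers; best now E (z=2)
Winner: E at z=2

Answer: 2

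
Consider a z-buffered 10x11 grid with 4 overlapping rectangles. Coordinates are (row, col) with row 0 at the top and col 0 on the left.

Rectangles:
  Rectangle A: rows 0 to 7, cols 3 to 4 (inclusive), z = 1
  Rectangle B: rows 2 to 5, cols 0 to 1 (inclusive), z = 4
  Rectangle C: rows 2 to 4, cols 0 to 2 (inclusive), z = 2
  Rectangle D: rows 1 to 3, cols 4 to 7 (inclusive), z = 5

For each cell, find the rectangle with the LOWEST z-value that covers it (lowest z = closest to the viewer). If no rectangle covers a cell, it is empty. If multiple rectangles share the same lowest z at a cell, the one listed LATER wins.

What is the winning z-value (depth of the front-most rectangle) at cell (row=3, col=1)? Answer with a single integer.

Answer: 2

Derivation:
Check cell (3,1):
  A: rows 0-7 cols 3-4 -> outside (col miss)
  B: rows 2-5 cols 0-1 z=4 -> covers; best now B (z=4)
  C: rows 2-4 cols 0-2 z=2 -> covers; best now C (z=2)
  D: rows 1-3 cols 4-7 -> outside (col miss)
Winner: C at z=2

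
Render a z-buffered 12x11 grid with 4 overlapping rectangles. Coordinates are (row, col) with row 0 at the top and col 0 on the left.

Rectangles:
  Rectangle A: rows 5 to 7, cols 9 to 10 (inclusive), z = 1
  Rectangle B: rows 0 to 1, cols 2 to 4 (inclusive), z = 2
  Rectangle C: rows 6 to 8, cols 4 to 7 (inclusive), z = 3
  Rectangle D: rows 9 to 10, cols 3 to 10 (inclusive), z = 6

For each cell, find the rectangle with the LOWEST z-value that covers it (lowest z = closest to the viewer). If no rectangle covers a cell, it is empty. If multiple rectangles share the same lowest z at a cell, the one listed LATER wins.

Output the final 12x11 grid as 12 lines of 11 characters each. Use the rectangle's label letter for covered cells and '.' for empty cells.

..BBB......
..BBB......
...........
...........
...........
.........AA
....CCCC.AA
....CCCC.AA
....CCCC...
...DDDDDDDD
...DDDDDDDD
...........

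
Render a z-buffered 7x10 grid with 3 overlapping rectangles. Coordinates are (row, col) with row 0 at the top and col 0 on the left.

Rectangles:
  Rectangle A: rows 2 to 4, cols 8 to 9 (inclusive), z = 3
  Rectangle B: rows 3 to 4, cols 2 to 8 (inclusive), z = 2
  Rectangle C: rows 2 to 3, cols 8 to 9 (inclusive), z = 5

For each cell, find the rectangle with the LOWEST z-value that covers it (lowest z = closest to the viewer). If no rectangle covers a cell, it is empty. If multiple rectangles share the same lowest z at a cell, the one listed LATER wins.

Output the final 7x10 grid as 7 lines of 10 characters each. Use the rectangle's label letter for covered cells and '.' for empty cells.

..........
..........
........AA
..BBBBBBBA
..BBBBBBBA
..........
..........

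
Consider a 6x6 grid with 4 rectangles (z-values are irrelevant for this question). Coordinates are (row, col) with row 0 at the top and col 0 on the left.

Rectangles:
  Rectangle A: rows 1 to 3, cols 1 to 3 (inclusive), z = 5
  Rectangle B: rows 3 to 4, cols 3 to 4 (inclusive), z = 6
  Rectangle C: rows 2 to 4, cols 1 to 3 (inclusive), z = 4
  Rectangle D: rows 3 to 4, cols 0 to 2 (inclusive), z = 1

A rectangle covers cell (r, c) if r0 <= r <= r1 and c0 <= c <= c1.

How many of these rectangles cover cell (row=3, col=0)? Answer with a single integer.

Check cell (3,0):
  A: rows 1-3 cols 1-3 -> outside (col miss)
  B: rows 3-4 cols 3-4 -> outside (col miss)
  C: rows 2-4 cols 1-3 -> outside (col miss)
  D: rows 3-4 cols 0-2 -> covers
Count covering = 1

Answer: 1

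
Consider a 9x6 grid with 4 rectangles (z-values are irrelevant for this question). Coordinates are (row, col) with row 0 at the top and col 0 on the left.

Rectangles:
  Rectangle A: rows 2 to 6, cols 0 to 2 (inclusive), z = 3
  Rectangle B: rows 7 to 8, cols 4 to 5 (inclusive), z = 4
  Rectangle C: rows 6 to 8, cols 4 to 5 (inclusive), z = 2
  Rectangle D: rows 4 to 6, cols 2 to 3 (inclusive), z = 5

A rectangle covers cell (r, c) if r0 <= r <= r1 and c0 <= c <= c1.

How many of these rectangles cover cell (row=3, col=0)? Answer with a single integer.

Answer: 1

Derivation:
Check cell (3,0):
  A: rows 2-6 cols 0-2 -> covers
  B: rows 7-8 cols 4-5 -> outside (row miss)
  C: rows 6-8 cols 4-5 -> outside (row miss)
  D: rows 4-6 cols 2-3 -> outside (row miss)
Count covering = 1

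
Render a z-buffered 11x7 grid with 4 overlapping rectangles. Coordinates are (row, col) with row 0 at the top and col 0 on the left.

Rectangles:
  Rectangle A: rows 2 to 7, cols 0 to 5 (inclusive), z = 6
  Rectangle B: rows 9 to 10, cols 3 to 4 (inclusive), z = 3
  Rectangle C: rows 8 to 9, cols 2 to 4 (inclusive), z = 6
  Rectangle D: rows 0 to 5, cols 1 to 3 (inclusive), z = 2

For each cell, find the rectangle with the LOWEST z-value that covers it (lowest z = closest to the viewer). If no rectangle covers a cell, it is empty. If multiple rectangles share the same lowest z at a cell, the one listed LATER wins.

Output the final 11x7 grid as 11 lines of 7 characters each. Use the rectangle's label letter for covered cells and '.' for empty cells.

.DDD...
.DDD...
ADDDAA.
ADDDAA.
ADDDAA.
ADDDAA.
AAAAAA.
AAAAAA.
..CCC..
..CBB..
...BB..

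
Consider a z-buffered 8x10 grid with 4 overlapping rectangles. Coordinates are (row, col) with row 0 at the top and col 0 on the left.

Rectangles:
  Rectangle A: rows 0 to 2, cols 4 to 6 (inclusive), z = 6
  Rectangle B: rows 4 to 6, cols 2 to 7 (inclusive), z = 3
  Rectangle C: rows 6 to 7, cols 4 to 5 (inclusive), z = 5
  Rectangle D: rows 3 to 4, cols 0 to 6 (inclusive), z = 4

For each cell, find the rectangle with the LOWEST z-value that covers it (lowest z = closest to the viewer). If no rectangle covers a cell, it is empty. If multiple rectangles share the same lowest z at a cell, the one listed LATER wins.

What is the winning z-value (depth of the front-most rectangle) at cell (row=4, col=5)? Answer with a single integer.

Answer: 3

Derivation:
Check cell (4,5):
  A: rows 0-2 cols 4-6 -> outside (row miss)
  B: rows 4-6 cols 2-7 z=3 -> covers; best now B (z=3)
  C: rows 6-7 cols 4-5 -> outside (row miss)
  D: rows 3-4 cols 0-6 z=4 -> covers; best now B (z=3)
Winner: B at z=3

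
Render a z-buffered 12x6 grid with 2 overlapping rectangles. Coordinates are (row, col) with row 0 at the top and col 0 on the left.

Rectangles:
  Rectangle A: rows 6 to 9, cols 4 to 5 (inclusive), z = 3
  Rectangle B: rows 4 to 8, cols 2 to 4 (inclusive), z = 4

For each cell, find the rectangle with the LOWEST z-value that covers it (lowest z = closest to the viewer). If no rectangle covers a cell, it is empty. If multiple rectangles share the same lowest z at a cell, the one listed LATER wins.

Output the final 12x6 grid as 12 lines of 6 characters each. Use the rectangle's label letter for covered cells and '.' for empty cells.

......
......
......
......
..BBB.
..BBB.
..BBAA
..BBAA
..BBAA
....AA
......
......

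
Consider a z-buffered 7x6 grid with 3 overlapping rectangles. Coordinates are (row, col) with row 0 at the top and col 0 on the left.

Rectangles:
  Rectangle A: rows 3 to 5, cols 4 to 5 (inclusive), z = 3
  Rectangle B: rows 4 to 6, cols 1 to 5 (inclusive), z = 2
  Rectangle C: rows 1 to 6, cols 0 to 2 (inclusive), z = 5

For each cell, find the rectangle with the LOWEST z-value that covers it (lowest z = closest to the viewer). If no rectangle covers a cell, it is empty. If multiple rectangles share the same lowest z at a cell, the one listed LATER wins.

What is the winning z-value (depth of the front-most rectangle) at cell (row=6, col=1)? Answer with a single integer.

Check cell (6,1):
  A: rows 3-5 cols 4-5 -> outside (row miss)
  B: rows 4-6 cols 1-5 z=2 -> covers; best now B (z=2)
  C: rows 1-6 cols 0-2 z=5 -> covers; best now B (z=2)
Winner: B at z=2

Answer: 2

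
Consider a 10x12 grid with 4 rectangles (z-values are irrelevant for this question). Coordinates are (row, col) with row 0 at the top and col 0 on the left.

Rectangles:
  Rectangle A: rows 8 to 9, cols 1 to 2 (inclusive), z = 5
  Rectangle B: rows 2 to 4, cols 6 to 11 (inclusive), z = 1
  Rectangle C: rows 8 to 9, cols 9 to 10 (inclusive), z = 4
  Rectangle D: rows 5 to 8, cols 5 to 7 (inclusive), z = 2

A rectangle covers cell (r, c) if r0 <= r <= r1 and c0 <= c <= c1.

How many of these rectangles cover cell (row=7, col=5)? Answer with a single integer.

Check cell (7,5):
  A: rows 8-9 cols 1-2 -> outside (row miss)
  B: rows 2-4 cols 6-11 -> outside (row miss)
  C: rows 8-9 cols 9-10 -> outside (row miss)
  D: rows 5-8 cols 5-7 -> covers
Count covering = 1

Answer: 1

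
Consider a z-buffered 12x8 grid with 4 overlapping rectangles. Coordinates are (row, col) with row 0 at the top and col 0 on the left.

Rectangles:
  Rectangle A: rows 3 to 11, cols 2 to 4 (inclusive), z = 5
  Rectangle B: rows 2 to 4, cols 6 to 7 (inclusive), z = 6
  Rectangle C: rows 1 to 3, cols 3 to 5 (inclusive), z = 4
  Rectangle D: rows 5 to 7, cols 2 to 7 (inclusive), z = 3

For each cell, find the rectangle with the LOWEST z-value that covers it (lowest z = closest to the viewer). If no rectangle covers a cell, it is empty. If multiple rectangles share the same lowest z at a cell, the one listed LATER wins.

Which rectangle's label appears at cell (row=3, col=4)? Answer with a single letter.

Answer: C

Derivation:
Check cell (3,4):
  A: rows 3-11 cols 2-4 z=5 -> covers; best now A (z=5)
  B: rows 2-4 cols 6-7 -> outside (col miss)
  C: rows 1-3 cols 3-5 z=4 -> covers; best now C (z=4)
  D: rows 5-7 cols 2-7 -> outside (row miss)
Winner: C at z=4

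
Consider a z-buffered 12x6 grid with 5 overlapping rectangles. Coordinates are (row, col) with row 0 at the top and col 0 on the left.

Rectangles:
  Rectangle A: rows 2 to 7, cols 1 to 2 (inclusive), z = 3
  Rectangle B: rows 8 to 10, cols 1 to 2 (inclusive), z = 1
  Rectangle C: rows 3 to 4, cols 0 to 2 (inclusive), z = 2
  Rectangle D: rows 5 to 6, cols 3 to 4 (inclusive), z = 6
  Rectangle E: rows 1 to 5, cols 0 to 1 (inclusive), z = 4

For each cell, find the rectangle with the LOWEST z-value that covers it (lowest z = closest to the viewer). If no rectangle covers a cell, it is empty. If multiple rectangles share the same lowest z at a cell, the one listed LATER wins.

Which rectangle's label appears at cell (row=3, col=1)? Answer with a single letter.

Check cell (3,1):
  A: rows 2-7 cols 1-2 z=3 -> covers; best now A (z=3)
  B: rows 8-10 cols 1-2 -> outside (row miss)
  C: rows 3-4 cols 0-2 z=2 -> covers; best now C (z=2)
  D: rows 5-6 cols 3-4 -> outside (row miss)
  E: rows 1-5 cols 0-1 z=4 -> covers; best now C (z=2)
Winner: C at z=2

Answer: C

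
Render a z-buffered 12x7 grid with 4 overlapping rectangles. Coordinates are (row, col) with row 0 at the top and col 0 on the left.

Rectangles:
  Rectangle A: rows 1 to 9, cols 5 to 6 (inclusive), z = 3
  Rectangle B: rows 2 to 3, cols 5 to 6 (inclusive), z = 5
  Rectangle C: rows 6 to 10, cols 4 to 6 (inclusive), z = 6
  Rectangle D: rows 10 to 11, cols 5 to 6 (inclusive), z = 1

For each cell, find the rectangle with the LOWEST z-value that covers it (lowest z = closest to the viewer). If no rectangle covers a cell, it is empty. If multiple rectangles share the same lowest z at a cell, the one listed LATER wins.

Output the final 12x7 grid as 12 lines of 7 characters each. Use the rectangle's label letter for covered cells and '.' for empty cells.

.......
.....AA
.....AA
.....AA
.....AA
.....AA
....CAA
....CAA
....CAA
....CAA
....CDD
.....DD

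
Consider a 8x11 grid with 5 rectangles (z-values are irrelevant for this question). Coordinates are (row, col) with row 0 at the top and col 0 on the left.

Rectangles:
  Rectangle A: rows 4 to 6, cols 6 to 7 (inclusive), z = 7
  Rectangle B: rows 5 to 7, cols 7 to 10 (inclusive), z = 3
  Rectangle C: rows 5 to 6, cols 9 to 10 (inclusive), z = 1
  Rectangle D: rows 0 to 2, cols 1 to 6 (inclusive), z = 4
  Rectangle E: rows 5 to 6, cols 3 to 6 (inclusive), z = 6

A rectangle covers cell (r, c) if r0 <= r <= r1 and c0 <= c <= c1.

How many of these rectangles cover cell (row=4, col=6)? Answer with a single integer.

Check cell (4,6):
  A: rows 4-6 cols 6-7 -> covers
  B: rows 5-7 cols 7-10 -> outside (row miss)
  C: rows 5-6 cols 9-10 -> outside (row miss)
  D: rows 0-2 cols 1-6 -> outside (row miss)
  E: rows 5-6 cols 3-6 -> outside (row miss)
Count covering = 1

Answer: 1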